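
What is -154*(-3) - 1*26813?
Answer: -26351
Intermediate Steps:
-154*(-3) - 1*26813 = 462 - 26813 = -26351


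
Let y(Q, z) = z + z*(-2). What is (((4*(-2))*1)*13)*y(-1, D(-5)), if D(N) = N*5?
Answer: -2600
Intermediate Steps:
D(N) = 5*N
y(Q, z) = -z (y(Q, z) = z - 2*z = -z)
(((4*(-2))*1)*13)*y(-1, D(-5)) = (((4*(-2))*1)*13)*(-5*(-5)) = (-8*1*13)*(-1*(-25)) = -8*13*25 = -104*25 = -2600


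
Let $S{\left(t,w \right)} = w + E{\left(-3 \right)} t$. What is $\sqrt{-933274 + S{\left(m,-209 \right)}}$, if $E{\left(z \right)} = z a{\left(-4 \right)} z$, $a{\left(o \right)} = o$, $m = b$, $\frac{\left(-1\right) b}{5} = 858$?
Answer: $i \sqrt{779043} \approx 882.63 i$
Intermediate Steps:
$b = -4290$ ($b = \left(-5\right) 858 = -4290$)
$m = -4290$
$E{\left(z \right)} = - 4 z^{2}$ ($E{\left(z \right)} = z \left(-4\right) z = - 4 z z = - 4 z^{2}$)
$S{\left(t,w \right)} = w - 36 t$ ($S{\left(t,w \right)} = w + - 4 \left(-3\right)^{2} t = w + \left(-4\right) 9 t = w - 36 t$)
$\sqrt{-933274 + S{\left(m,-209 \right)}} = \sqrt{-933274 - -154231} = \sqrt{-933274 + \left(-209 + 154440\right)} = \sqrt{-933274 + 154231} = \sqrt{-779043} = i \sqrt{779043}$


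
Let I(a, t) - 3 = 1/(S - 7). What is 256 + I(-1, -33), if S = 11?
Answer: 1037/4 ≈ 259.25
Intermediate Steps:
I(a, t) = 13/4 (I(a, t) = 3 + 1/(11 - 7) = 3 + 1/4 = 3 + ¼ = 13/4)
256 + I(-1, -33) = 256 + 13/4 = 1037/4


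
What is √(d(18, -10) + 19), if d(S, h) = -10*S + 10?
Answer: I*√151 ≈ 12.288*I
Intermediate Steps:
d(S, h) = 10 - 10*S
√(d(18, -10) + 19) = √((10 - 10*18) + 19) = √((10 - 180) + 19) = √(-170 + 19) = √(-151) = I*√151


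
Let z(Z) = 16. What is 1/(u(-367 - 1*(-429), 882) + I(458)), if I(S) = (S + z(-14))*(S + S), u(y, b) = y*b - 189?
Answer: 1/488679 ≈ 2.0463e-6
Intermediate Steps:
u(y, b) = -189 + b*y (u(y, b) = b*y - 189 = -189 + b*y)
I(S) = 2*S*(16 + S) (I(S) = (S + 16)*(S + S) = (16 + S)*(2*S) = 2*S*(16 + S))
1/(u(-367 - 1*(-429), 882) + I(458)) = 1/((-189 + 882*(-367 - 1*(-429))) + 2*458*(16 + 458)) = 1/((-189 + 882*(-367 + 429)) + 2*458*474) = 1/((-189 + 882*62) + 434184) = 1/((-189 + 54684) + 434184) = 1/(54495 + 434184) = 1/488679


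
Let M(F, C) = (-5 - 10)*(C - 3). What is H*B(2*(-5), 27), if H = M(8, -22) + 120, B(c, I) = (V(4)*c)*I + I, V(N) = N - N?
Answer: 13365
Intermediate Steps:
M(F, C) = 45 - 15*C (M(F, C) = -15*(-3 + C) = 45 - 15*C)
V(N) = 0
B(c, I) = I (B(c, I) = (0*c)*I + I = 0*I + I = 0 + I = I)
H = 495 (H = (45 - 15*(-22)) + 120 = (45 + 330) + 120 = 375 + 120 = 495)
H*B(2*(-5), 27) = 495*27 = 13365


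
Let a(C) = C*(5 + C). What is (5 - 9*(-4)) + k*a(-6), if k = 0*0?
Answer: 41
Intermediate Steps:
k = 0
(5 - 9*(-4)) + k*a(-6) = (5 - 9*(-4)) + 0*(-6*(5 - 6)) = (5 - 1*(-36)) + 0*(-6*(-1)) = (5 + 36) + 0*6 = 41 + 0 = 41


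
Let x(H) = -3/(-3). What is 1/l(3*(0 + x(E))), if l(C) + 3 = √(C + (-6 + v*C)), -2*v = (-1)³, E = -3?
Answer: -2/7 - I*√6/21 ≈ -0.28571 - 0.11664*I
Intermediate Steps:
x(H) = 1 (x(H) = -3*(-⅓) = 1)
v = ½ (v = -½*(-1)³ = -½*(-1) = ½ ≈ 0.50000)
l(C) = -3 + √(-6 + 3*C/2) (l(C) = -3 + √(C + (-6 + C/2)) = -3 + √(-6 + 3*C/2))
1/l(3*(0 + x(E))) = 1/(-3 + √(-24 + 6*(3*(0 + 1)))/2) = 1/(-3 + √(-24 + 6*(3*1))/2) = 1/(-3 + √(-24 + 6*3)/2) = 1/(-3 + √(-24 + 18)/2) = 1/(-3 + √(-6)/2) = 1/(-3 + (I*√6)/2) = 1/(-3 + I*√6/2)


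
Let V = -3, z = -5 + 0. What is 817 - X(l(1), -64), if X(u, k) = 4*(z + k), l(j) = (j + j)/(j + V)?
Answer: 1093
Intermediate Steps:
z = -5
l(j) = 2*j/(-3 + j) (l(j) = (j + j)/(j - 3) = (2*j)/(-3 + j) = 2*j/(-3 + j))
X(u, k) = -20 + 4*k (X(u, k) = 4*(-5 + k) = -20 + 4*k)
817 - X(l(1), -64) = 817 - (-20 + 4*(-64)) = 817 - (-20 - 256) = 817 - 1*(-276) = 817 + 276 = 1093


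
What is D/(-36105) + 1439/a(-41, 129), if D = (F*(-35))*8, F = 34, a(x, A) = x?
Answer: -10312955/296061 ≈ -34.834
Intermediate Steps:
D = -9520 (D = (34*(-35))*8 = -1190*8 = -9520)
D/(-36105) + 1439/a(-41, 129) = -9520/(-36105) + 1439/(-41) = -9520*(-1/36105) + 1439*(-1/41) = 1904/7221 - 1439/41 = -10312955/296061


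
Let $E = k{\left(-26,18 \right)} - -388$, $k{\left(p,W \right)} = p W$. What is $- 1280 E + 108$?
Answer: $102508$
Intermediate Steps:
$k{\left(p,W \right)} = W p$
$E = -80$ ($E = 18 \left(-26\right) - -388 = -468 + 388 = -80$)
$- 1280 E + 108 = \left(-1280\right) \left(-80\right) + 108 = 102400 + 108 = 102508$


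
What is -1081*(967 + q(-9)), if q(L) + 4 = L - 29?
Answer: -999925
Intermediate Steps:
q(L) = -33 + L (q(L) = -4 + (L - 29) = -4 + (-29 + L) = -33 + L)
-1081*(967 + q(-9)) = -1081*(967 + (-33 - 9)) = -1081*(967 - 42) = -1081*925 = -999925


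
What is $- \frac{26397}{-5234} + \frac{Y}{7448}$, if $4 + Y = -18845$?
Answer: $\frac{48974595}{19491416} \approx 2.5126$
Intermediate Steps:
$Y = -18849$ ($Y = -4 - 18845 = -18849$)
$- \frac{26397}{-5234} + \frac{Y}{7448} = - \frac{26397}{-5234} - \frac{18849}{7448} = \left(-26397\right) \left(- \frac{1}{5234}\right) - \frac{18849}{7448} = \frac{26397}{5234} - \frac{18849}{7448} = \frac{48974595}{19491416}$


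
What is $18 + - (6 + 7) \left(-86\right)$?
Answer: $1136$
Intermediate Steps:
$18 + - (6 + 7) \left(-86\right) = 18 + \left(-1\right) 13 \left(-86\right) = 18 - -1118 = 18 + 1118 = 1136$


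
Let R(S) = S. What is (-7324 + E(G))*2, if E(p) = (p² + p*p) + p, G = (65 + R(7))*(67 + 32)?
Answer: 203233144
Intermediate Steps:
G = 7128 (G = (65 + 7)*(67 + 32) = 72*99 = 7128)
E(p) = p + 2*p² (E(p) = (p² + p²) + p = 2*p² + p = p + 2*p²)
(-7324 + E(G))*2 = (-7324 + 7128*(1 + 2*7128))*2 = (-7324 + 7128*(1 + 14256))*2 = (-7324 + 7128*14257)*2 = (-7324 + 101623896)*2 = 101616572*2 = 203233144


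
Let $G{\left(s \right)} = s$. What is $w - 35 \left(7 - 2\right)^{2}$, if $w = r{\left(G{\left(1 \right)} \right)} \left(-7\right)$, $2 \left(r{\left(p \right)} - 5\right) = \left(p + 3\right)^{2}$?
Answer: $-966$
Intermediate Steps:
$r{\left(p \right)} = 5 + \frac{\left(3 + p\right)^{2}}{2}$ ($r{\left(p \right)} = 5 + \frac{\left(p + 3\right)^{2}}{2} = 5 + \frac{\left(3 + p\right)^{2}}{2}$)
$w = -91$ ($w = \left(5 + \frac{\left(3 + 1\right)^{2}}{2}\right) \left(-7\right) = \left(5 + \frac{4^{2}}{2}\right) \left(-7\right) = \left(5 + \frac{1}{2} \cdot 16\right) \left(-7\right) = \left(5 + 8\right) \left(-7\right) = 13 \left(-7\right) = -91$)
$w - 35 \left(7 - 2\right)^{2} = -91 - 35 \left(7 - 2\right)^{2} = -91 - 35 \cdot 5^{2} = -91 - 875 = -966$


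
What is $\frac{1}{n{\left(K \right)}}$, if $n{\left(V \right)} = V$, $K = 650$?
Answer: $\frac{1}{650} \approx 0.0015385$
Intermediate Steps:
$\frac{1}{n{\left(K \right)}} = \frac{1}{650}$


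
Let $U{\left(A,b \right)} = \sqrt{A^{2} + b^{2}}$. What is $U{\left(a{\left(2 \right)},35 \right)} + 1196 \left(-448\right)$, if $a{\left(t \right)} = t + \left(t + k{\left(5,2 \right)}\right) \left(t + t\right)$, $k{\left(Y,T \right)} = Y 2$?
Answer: $-535808 + 5 \sqrt{149} \approx -5.3575 \cdot 10^{5}$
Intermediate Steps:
$k{\left(Y,T \right)} = 2 Y$
$a{\left(t \right)} = t + 2 t \left(10 + t\right)$ ($a{\left(t \right)} = t + \left(t + 2 \cdot 5\right) \left(t + t\right) = t + \left(t + 10\right) 2 t = t + \left(10 + t\right) 2 t = t + 2 t \left(10 + t\right)$)
$U{\left(a{\left(2 \right)},35 \right)} + 1196 \left(-448\right) = \sqrt{\left(2 \left(21 + 2 \cdot 2\right)\right)^{2} + 35^{2}} + 1196 \left(-448\right) = \sqrt{\left(2 \left(21 + 4\right)\right)^{2} + 1225} - 535808 = \sqrt{\left(2 \cdot 25\right)^{2} + 1225} - 535808 = \sqrt{50^{2} + 1225} - 535808 = \sqrt{2500 + 1225} - 535808 = \sqrt{3725} - 535808 = 5 \sqrt{149} - 535808 = -535808 + 5 \sqrt{149}$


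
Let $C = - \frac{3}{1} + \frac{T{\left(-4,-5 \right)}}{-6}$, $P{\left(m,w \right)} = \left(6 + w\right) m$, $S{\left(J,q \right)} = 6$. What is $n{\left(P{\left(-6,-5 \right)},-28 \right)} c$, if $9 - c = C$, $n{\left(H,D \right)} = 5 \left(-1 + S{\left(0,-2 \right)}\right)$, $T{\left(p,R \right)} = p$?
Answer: $\frac{850}{3} \approx 283.33$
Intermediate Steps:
$P{\left(m,w \right)} = m \left(6 + w\right)$
$n{\left(H,D \right)} = 25$ ($n{\left(H,D \right)} = 5 \left(-1 + 6\right) = 5 \cdot 5 = 25$)
$C = - \frac{7}{3}$ ($C = - \frac{3}{1} - \frac{4}{-6} = \left(-3\right) 1 - - \frac{2}{3} = -3 + \frac{2}{3} = - \frac{7}{3} \approx -2.3333$)
$c = \frac{34}{3}$ ($c = 9 - - \frac{7}{3} = 9 + \frac{7}{3} = \frac{34}{3} \approx 11.333$)
$n{\left(P{\left(-6,-5 \right)},-28 \right)} c = 25 \cdot \frac{34}{3} = \frac{850}{3}$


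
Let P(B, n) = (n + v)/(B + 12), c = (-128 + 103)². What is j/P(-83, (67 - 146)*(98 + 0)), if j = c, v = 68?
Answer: 44375/7674 ≈ 5.7825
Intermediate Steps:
c = 625 (c = (-25)² = 625)
P(B, n) = (68 + n)/(12 + B) (P(B, n) = (n + 68)/(B + 12) = (68 + n)/(12 + B))
j = 625
j/P(-83, (67 - 146)*(98 + 0)) = 625/(((68 + (67 - 146)*(98 + 0))/(12 - 83))) = 625/(((68 - 79*98)/(-71))) = 625/((-(68 - 7742)/71)) = 625/((-1/71*(-7674))) = 625/(7674/71) = 625*(71/7674) = 44375/7674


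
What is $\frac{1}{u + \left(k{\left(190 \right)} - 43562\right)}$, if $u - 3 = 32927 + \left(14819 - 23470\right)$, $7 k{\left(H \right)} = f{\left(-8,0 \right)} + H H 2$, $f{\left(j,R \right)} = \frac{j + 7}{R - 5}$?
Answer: $- \frac{35}{313904} \approx -0.0001115$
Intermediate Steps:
$f{\left(j,R \right)} = \frac{7 + j}{-5 + R}$
$k{\left(H \right)} = \frac{1}{35} + \frac{2 H^{2}}{7}$ ($k{\left(H \right)} = \frac{\frac{7 - 8}{-5 + 0} + H H 2}{7} = \frac{\frac{1}{-5} \left(-1\right) + H^{2} \cdot 2}{7} = \frac{\left(- \frac{1}{5}\right) \left(-1\right) + 2 H^{2}}{7} = \frac{\frac{1}{5} + 2 H^{2}}{7} = \frac{1}{35} + \frac{2 H^{2}}{7}$)
$u = 24279$ ($u = 3 + \left(32927 + \left(14819 - 23470\right)\right) = 3 + \left(32927 - 8651\right) = 3 + 24276 = 24279$)
$\frac{1}{u + \left(k{\left(190 \right)} - 43562\right)} = \frac{1}{24279 + \left(\left(\frac{1}{35} + \frac{2 \cdot 190^{2}}{7}\right) - 43562\right)} = \frac{1}{24279 + \left(\left(\frac{1}{35} + \frac{2}{7} \cdot 36100\right) - 43562\right)} = \frac{1}{24279 + \left(\left(\frac{1}{35} + \frac{72200}{7}\right) - 43562\right)} = \frac{1}{24279 + \left(\frac{361001}{35} - 43562\right)} = \frac{1}{24279 - \frac{1163669}{35}} = \frac{1}{- \frac{313904}{35}} = - \frac{35}{313904}$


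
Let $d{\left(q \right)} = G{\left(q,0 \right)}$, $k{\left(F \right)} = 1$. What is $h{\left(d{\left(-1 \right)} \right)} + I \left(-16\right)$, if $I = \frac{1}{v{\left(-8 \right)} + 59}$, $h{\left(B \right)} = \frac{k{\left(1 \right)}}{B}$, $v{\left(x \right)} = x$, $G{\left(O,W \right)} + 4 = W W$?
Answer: $- \frac{115}{204} \approx -0.56373$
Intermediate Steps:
$G{\left(O,W \right)} = -4 + W^{2}$ ($G{\left(O,W \right)} = -4 + W W = -4 + W^{2}$)
$d{\left(q \right)} = -4$ ($d{\left(q \right)} = -4 + 0^{2} = -4 + 0 = -4$)
$h{\left(B \right)} = \frac{1}{B}$ ($h{\left(B \right)} = 1 \frac{1}{B} = \frac{1}{B}$)
$I = \frac{1}{51}$ ($I = \frac{1}{-8 + 59} = \frac{1}{51} \approx 0.019608$)
$h{\left(d{\left(-1 \right)} \right)} + I \left(-16\right) = \frac{1}{-4} + \frac{1}{51} \left(-16\right) = - \frac{1}{4} - \frac{16}{51} = - \frac{115}{204}$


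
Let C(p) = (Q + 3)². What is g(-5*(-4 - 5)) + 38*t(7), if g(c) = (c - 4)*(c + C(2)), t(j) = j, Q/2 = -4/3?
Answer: 19040/9 ≈ 2115.6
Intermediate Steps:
Q = -8/3 (Q = 2*(-4/3) = -8/3 ≈ -2.6667)
C(p) = ⅑ (C(p) = (-8/3 + 3)² = (⅓)² = ⅑)
g(c) = (-4 + c)*(⅑ + c) (g(c) = (c - 4)*(c + ⅑) = (-4 + c)*(⅑ + c))
g(-5*(-4 - 5)) + 38*t(7) = (-4/9 + (-5*(-4 - 5))² - (-175)*(-4 - 5)/9) + 38*7 = (-4/9 + (-5*(-9))² - (-175)*(-9)/9) + 266 = (-4/9 + 45² - 35/9*45) + 266 = (-4/9 + 2025 - 175) + 266 = 16646/9 + 266 = 19040/9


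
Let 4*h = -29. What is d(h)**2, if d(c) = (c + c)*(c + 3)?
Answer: 243049/64 ≈ 3797.6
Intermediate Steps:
h = -29/4 (h = (1/4)*(-29) = -29/4 ≈ -7.2500)
d(c) = 2*c*(3 + c) (d(c) = (2*c)*(3 + c) = 2*c*(3 + c))
d(h)**2 = (2*(-29/4)*(3 - 29/4))**2 = (2*(-29/4)*(-17/4))**2 = (493/8)**2 = 243049/64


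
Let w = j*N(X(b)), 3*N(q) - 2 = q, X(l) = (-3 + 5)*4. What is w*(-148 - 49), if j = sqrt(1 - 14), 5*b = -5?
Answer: -1970*I*sqrt(13)/3 ≈ -2367.6*I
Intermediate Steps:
b = -1 (b = (1/5)*(-5) = -1)
X(l) = 8 (X(l) = 2*4 = 8)
N(q) = 2/3 + q/3
j = I*sqrt(13) (j = sqrt(-13) = I*sqrt(13) ≈ 3.6056*I)
w = 10*I*sqrt(13)/3 (w = (I*sqrt(13))*(2/3 + (1/3)*8) = (I*sqrt(13))*(2/3 + 8/3) = (I*sqrt(13))*(10/3) = 10*I*sqrt(13)/3 ≈ 12.019*I)
w*(-148 - 49) = (10*I*sqrt(13)/3)*(-148 - 49) = (10*I*sqrt(13)/3)*(-197) = -1970*I*sqrt(13)/3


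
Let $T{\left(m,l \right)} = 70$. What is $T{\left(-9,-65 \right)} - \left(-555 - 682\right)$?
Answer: $1307$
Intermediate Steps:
$T{\left(-9,-65 \right)} - \left(-555 - 682\right) = 70 - \left(-555 - 682\right) = 70 - -1237 = 70 + 1237 = 1307$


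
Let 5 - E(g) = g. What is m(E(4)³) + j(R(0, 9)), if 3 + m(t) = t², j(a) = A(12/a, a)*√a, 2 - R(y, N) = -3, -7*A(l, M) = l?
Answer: -2 - 12*√5/35 ≈ -2.7667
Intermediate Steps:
A(l, M) = -l/7
E(g) = 5 - g
R(y, N) = 5 (R(y, N) = 2 - 1*(-3) = 2 + 3 = 5)
j(a) = -12/(7*√a) (j(a) = (-12/(7*a))*√a = -12/(7*√a))
m(t) = -3 + t²
m(E(4)³) + j(R(0, 9)) = (-3 + ((5 - 1*4)³)²) - 12*√5/35 = (-3 + ((5 - 4)³)²) - 12*√5/35 = (-3 + (1³)²) - 12*√5/35 = (-3 + 1²) - 12*√5/35 = (-3 + 1) - 12*√5/35 = -2 - 12*√5/35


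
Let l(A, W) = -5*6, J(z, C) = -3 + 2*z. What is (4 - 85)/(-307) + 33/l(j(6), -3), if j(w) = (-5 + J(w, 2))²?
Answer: -2567/3070 ≈ -0.83616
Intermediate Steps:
j(w) = (-8 + 2*w)² (j(w) = (-5 + (-3 + 2*w))² = (-8 + 2*w)²)
l(A, W) = -30
(4 - 85)/(-307) + 33/l(j(6), -3) = (4 - 85)/(-307) + 33/(-30) = -81*(-1/307) + 33*(-1/30) = 81/307 - 11/10 = -2567/3070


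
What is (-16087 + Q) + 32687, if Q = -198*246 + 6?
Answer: -32102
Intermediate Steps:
Q = -48702 (Q = -48708 + 6 = -48702)
(-16087 + Q) + 32687 = (-16087 - 48702) + 32687 = -64789 + 32687 = -32102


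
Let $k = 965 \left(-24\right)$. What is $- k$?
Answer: $23160$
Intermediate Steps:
$k = -23160$
$- k = \left(-1\right) \left(-23160\right) = 23160$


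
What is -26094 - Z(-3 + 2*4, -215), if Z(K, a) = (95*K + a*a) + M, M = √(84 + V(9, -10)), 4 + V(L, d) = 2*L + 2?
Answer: -72804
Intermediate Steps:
V(L, d) = -2 + 2*L (V(L, d) = -4 + (2*L + 2) = -4 + (2 + 2*L) = -2 + 2*L)
M = 10 (M = √(84 + (-2 + 2*9)) = √(84 + (-2 + 18)) = √(84 + 16) = √100 = 10)
Z(K, a) = 10 + a² + 95*K (Z(K, a) = (95*K + a*a) + 10 = (95*K + a²) + 10 = (a² + 95*K) + 10 = 10 + a² + 95*K)
-26094 - Z(-3 + 2*4, -215) = -26094 - (10 + (-215)² + 95*(-3 + 2*4)) = -26094 - (10 + 46225 + 95*(-3 + 8)) = -26094 - (10 + 46225 + 95*5) = -26094 - (10 + 46225 + 475) = -26094 - 1*46710 = -26094 - 46710 = -72804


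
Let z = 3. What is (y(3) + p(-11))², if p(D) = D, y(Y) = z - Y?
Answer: 121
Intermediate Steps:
y(Y) = 3 - Y
(y(3) + p(-11))² = ((3 - 1*3) - 11)² = ((3 - 3) - 11)² = (0 - 11)² = (-11)² = 121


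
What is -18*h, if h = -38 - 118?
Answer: 2808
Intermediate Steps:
h = -156
-18*h = -18*(-156) = 2808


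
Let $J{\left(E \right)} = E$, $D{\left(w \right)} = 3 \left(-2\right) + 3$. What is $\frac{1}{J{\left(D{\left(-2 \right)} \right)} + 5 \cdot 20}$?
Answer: $\frac{1}{97} \approx 0.010309$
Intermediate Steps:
$D{\left(w \right)} = -3$ ($D{\left(w \right)} = -6 + 3 = -3$)
$\frac{1}{J{\left(D{\left(-2 \right)} \right)} + 5 \cdot 20} = \frac{1}{-3 + 5 \cdot 20} = \frac{1}{-3 + 100} = \frac{1}{97}$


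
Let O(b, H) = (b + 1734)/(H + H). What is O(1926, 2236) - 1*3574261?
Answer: -3996022883/1118 ≈ -3.5743e+6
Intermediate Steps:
O(b, H) = (1734 + b)/(2*H) (O(b, H) = (1734 + b)/((2*H)) = (1734 + b)*(1/(2*H)) = (1734 + b)/(2*H))
O(1926, 2236) - 1*3574261 = (½)*(1734 + 1926)/2236 - 1*3574261 = (½)*(1/2236)*3660 - 3574261 = 915/1118 - 3574261 = -3996022883/1118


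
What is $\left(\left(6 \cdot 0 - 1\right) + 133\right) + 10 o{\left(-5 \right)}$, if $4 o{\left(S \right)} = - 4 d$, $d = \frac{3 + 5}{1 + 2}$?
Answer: $\frac{316}{3} \approx 105.33$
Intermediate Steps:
$d = \frac{8}{3} \approx 2.6667$
$o{\left(S \right)} = - \frac{8}{3}$ ($o{\left(S \right)} = \frac{\left(-4\right) \frac{8}{3}}{4} = \frac{1}{4} \left(- \frac{32}{3}\right) = - \frac{8}{3}$)
$\left(\left(6 \cdot 0 - 1\right) + 133\right) + 10 o{\left(-5 \right)} = \left(\left(6 \cdot 0 - 1\right) + 133\right) + 10 \left(- \frac{8}{3}\right) = \left(\left(0 - 1\right) + 133\right) - \frac{80}{3} = \left(-1 + 133\right) - \frac{80}{3} = 132 - \frac{80}{3} = \frac{316}{3}$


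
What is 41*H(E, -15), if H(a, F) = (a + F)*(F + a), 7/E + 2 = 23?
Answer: 79376/9 ≈ 8819.6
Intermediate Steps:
E = ⅓ (E = 7/(-2 + 23) = 7/21 = 7*(1/21) = ⅓ ≈ 0.33333)
H(a, F) = (F + a)² (H(a, F) = (F + a)*(F + a) = (F + a)²)
41*H(E, -15) = 41*(-15 + ⅓)² = 41*(-44/3)² = 41*(1936/9) = 79376/9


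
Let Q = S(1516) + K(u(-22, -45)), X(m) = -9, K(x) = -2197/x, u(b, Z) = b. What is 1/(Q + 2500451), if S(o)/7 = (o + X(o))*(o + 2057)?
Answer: 22/884226813 ≈ 2.4880e-8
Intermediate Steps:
S(o) = 7*(-9 + o)*(2057 + o) (S(o) = 7*((o - 9)*(o + 2057)) = 7*((-9 + o)*(2057 + o)) = 7*(-9 + o)*(2057 + o))
Q = 829216891/22 (Q = (-129591 + 7*1516² + 14336*1516) - 2197/(-22) = (-129591 + 7*2298256 + 21733376) - 2197*(-1/22) = (-129591 + 16087792 + 21733376) + 2197/22 = 37691577 + 2197/22 = 829216891/22 ≈ 3.7692e+7)
1/(Q + 2500451) = 1/(829216891/22 + 2500451) = 1/(884226813/22) = 22/884226813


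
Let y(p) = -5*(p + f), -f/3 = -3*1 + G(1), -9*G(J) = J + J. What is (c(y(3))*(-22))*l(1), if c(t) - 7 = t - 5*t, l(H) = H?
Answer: -17182/3 ≈ -5727.3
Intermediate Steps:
G(J) = -2*J/9 (G(J) = -(J + J)/9 = -2*J/9)
f = 29/3 (f = -3*(-3*1 - 2/9*1) = -3*(-3 - 2/9) = -3*(-29/9) = 29/3 ≈ 9.6667)
y(p) = -145/3 - 5*p (y(p) = -5*(p + 29/3) = -5*(29/3 + p) = -145/3 - 5*p)
c(t) = 7 - 4*t (c(t) = 7 + (t - 5*t) = 7 - 4*t)
(c(y(3))*(-22))*l(1) = ((7 - 4*(-145/3 - 5*3))*(-22))*1 = ((7 - 4*(-145/3 - 15))*(-22))*1 = ((7 - 4*(-190/3))*(-22))*1 = ((7 + 760/3)*(-22))*1 = ((781/3)*(-22))*1 = -17182/3*1 = -17182/3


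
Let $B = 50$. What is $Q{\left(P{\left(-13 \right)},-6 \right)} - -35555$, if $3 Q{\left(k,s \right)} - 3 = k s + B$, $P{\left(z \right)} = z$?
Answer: $\frac{106796}{3} \approx 35599.0$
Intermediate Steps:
$Q{\left(k,s \right)} = \frac{53}{3} + \frac{k s}{3}$ ($Q{\left(k,s \right)} = 1 + \frac{k s + 50}{3} = 1 + \frac{50 + k s}{3} = 1 + \left(\frac{50}{3} + \frac{k s}{3}\right) = \frac{53}{3} + \frac{k s}{3}$)
$Q{\left(P{\left(-13 \right)},-6 \right)} - -35555 = \left(\frac{53}{3} + \frac{1}{3} \left(-13\right) \left(-6\right)\right) - -35555 = \left(\frac{53}{3} + 26\right) + 35555 = \frac{131}{3} + 35555 = \frac{106796}{3}$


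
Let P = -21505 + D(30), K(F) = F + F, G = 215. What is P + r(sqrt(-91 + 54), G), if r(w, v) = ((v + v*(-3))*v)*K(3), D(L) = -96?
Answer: -576301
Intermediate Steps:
K(F) = 2*F
P = -21601 (P = -21505 - 96 = -21601)
r(w, v) = -12*v**2 (r(w, v) = ((v + v*(-3))*v)*(2*3) = ((v - 3*v)*v)*6 = ((-2*v)*v)*6 = -2*v**2*6 = -12*v**2)
P + r(sqrt(-91 + 54), G) = -21601 - 12*215**2 = -21601 - 12*46225 = -21601 - 554700 = -576301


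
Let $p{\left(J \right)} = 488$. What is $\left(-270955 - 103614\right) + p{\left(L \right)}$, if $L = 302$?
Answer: $-374081$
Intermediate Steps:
$\left(-270955 - 103614\right) + p{\left(L \right)} = \left(-270955 - 103614\right) + 488 = -374569 + 488 = -374081$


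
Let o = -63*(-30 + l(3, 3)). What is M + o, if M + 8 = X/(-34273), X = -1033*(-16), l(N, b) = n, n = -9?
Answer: 83918049/34273 ≈ 2448.5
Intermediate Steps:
l(N, b) = -9
X = 16528
o = 2457 (o = -63*(-30 - 9) = -63*(-39) = 2457)
M = -290712/34273 (M = -8 + 16528/(-34273) = -8 + 16528*(-1/34273) = -8 - 16528/34273 = -290712/34273 ≈ -8.4822)
M + o = -290712/34273 + 2457 = 83918049/34273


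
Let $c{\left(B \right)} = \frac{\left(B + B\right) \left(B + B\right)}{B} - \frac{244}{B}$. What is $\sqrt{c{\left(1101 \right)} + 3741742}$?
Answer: $\frac{\sqrt{4541081658702}}{1101} \approx 1935.5$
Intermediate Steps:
$c{\left(B \right)} = - \frac{244}{B} + 4 B$ ($c{\left(B \right)} = \frac{2 B 2 B}{B} - \frac{244}{B} = \frac{4 B^{2}}{B} - \frac{244}{B} = 4 B - \frac{244}{B} = - \frac{244}{B} + 4 B$)
$\sqrt{c{\left(1101 \right)} + 3741742} = \sqrt{\left(- \frac{244}{1101} + 4 \cdot 1101\right) + 3741742} = \sqrt{\left(\left(-244\right) \frac{1}{1101} + 4404\right) + 3741742} = \sqrt{\left(- \frac{244}{1101} + 4404\right) + 3741742} = \sqrt{\frac{4848560}{1101} + 3741742} = \sqrt{\frac{4124506502}{1101}} = \frac{\sqrt{4541081658702}}{1101}$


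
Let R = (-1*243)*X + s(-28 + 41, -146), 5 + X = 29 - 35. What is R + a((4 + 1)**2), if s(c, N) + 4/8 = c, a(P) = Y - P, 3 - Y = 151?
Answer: 5025/2 ≈ 2512.5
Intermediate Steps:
Y = -148 (Y = 3 - 1*151 = 3 - 151 = -148)
X = -11 (X = -5 + (29 - 35) = -5 - 6 = -11)
a(P) = -148 - P
s(c, N) = -1/2 + c
R = 5371/2 (R = -1*243*(-11) + (-1/2 + (-28 + 41)) = -243*(-11) + (-1/2 + 13) = 2673 + 25/2 = 5371/2 ≈ 2685.5)
R + a((4 + 1)**2) = 5371/2 + (-148 - (4 + 1)**2) = 5371/2 + (-148 - 1*5**2) = 5371/2 + (-148 - 1*25) = 5371/2 + (-148 - 25) = 5371/2 - 173 = 5025/2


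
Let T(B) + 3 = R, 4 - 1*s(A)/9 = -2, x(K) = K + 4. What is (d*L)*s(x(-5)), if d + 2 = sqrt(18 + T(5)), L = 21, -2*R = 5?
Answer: -2268 + 2835*sqrt(2) ≈ 1741.3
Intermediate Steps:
R = -5/2 (R = -1/2*5 = -5/2 ≈ -2.5000)
x(K) = 4 + K
s(A) = 54 (s(A) = 36 - 9*(-2) = 36 + 18 = 54)
T(B) = -11/2 (T(B) = -3 - 5/2 = -11/2)
d = -2 + 5*sqrt(2)/2 (d = -2 + sqrt(18 - 11/2) = -2 + sqrt(25/2) = -2 + 5*sqrt(2)/2 ≈ 1.5355)
(d*L)*s(x(-5)) = ((-2 + 5*sqrt(2)/2)*21)*54 = (-42 + 105*sqrt(2)/2)*54 = -2268 + 2835*sqrt(2)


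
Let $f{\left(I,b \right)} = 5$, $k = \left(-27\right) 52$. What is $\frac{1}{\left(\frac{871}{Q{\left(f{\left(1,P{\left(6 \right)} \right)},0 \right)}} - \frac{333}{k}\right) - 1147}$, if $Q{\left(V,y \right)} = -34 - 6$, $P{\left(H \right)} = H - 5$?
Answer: $- \frac{1560}{1822919} \approx -0.00085577$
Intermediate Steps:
$P{\left(H \right)} = -5 + H$
$k = -1404$
$Q{\left(V,y \right)} = -40$ ($Q{\left(V,y \right)} = -34 - 6 = -40$)
$\frac{1}{\left(\frac{871}{Q{\left(f{\left(1,P{\left(6 \right)} \right)},0 \right)}} - \frac{333}{k}\right) - 1147} = \frac{1}{\left(\frac{871}{-40} - \frac{333}{-1404}\right) - 1147} = \frac{1}{\left(871 \left(- \frac{1}{40}\right) - - \frac{37}{156}\right) - 1147} = \frac{1}{\left(- \frac{871}{40} + \frac{37}{156}\right) - 1147} = \frac{1}{- \frac{33599}{1560} - 1147} = \frac{1}{- \frac{1822919}{1560}} = - \frac{1560}{1822919}$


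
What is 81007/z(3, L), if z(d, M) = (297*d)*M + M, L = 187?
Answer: 81007/166804 ≈ 0.48564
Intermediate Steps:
z(d, M) = M + 297*M*d (z(d, M) = 297*M*d + M = M + 297*M*d)
81007/z(3, L) = 81007/((187*(1 + 297*3))) = 81007/((187*(1 + 891))) = 81007/((187*892)) = 81007/166804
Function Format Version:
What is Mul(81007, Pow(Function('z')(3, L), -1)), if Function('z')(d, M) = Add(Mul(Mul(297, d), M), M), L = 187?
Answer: Rational(81007, 166804) ≈ 0.48564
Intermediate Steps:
Function('z')(d, M) = Add(M, Mul(297, M, d)) (Function('z')(d, M) = Add(Mul(297, M, d), M) = Add(M, Mul(297, M, d)))
Mul(81007, Pow(Function('z')(3, L), -1)) = Mul(81007, Pow(Mul(187, Add(1, Mul(297, 3))), -1)) = Mul(81007, Pow(Mul(187, Add(1, 891)), -1)) = Mul(81007, Pow(Mul(187, 892), -1)) = Mul(81007, Pow(166804, -1)) = Mul(81007, Rational(1, 166804)) = Rational(81007, 166804)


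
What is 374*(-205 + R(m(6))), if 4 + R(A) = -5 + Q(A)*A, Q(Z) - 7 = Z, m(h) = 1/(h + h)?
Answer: -5746697/72 ≈ -79815.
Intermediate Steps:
m(h) = 1/(2*h)
Q(Z) = 7 + Z
R(A) = -9 + A*(7 + A) (R(A) = -4 + (-5 + (7 + A)*A) = -4 + (-5 + A*(7 + A)) = -9 + A*(7 + A))
374*(-205 + R(m(6))) = 374*(-205 + (-9 + ((½)/6)*(7 + (½)/6))) = 374*(-205 + (-9 + ((½)*(⅙))*(7 + (½)*(⅙)))) = 374*(-205 + (-9 + (7 + 1/12)/12)) = 374*(-205 + (-9 + (1/12)*(85/12))) = 374*(-205 + (-9 + 85/144)) = 374*(-205 - 1211/144) = 374*(-30731/144) = -5746697/72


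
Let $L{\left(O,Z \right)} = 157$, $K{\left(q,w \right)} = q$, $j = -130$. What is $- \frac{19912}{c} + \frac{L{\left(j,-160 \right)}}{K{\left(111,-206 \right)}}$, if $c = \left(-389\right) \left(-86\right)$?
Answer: $\frac{1521023}{1856697} \approx 0.81921$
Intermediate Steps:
$c = 33454$
$- \frac{19912}{c} + \frac{L{\left(j,-160 \right)}}{K{\left(111,-206 \right)}} = - \frac{19912}{33454} + \frac{157}{111} = \left(-19912\right) \frac{1}{33454} + 157 \cdot \frac{1}{111} = - \frac{9956}{16727} + \frac{157}{111} = \frac{1521023}{1856697}$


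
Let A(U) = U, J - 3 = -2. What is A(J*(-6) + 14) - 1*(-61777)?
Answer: 61785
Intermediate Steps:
J = 1 (J = 3 - 2 = 1)
A(J*(-6) + 14) - 1*(-61777) = (1*(-6) + 14) - 1*(-61777) = (-6 + 14) + 61777 = 8 + 61777 = 61785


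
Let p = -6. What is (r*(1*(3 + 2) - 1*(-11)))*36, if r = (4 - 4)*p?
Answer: 0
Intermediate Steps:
r = 0 (r = (4 - 4)*(-6) = 0*(-6) = 0)
(r*(1*(3 + 2) - 1*(-11)))*36 = (0*(1*(3 + 2) - 1*(-11)))*36 = (0*(1*5 + 11))*36 = (0*(5 + 11))*36 = (0*16)*36 = 0*36 = 0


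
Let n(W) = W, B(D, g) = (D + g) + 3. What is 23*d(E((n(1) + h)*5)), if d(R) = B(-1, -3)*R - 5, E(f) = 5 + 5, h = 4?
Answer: -345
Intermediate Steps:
B(D, g) = 3 + D + g
E(f) = 10
d(R) = -5 - R (d(R) = (3 - 1 - 3)*R - 5 = -R - 5 = -5 - R)
23*d(E((n(1) + h)*5)) = 23*(-5 - 1*10) = 23*(-5 - 10) = 23*(-15) = -345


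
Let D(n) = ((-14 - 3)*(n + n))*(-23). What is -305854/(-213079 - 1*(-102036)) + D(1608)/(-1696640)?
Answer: 23705777747/11774999720 ≈ 2.0132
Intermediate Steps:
D(n) = 782*n (D(n) = -34*n*(-23) = 782*n)
-305854/(-213079 - 1*(-102036)) + D(1608)/(-1696640) = -305854/(-213079 - 1*(-102036)) + (782*1608)/(-1696640) = -305854/(-213079 + 102036) + 1257456*(-1/1696640) = -305854/(-111043) - 78591/106040 = -305854*(-1/111043) - 78591/106040 = 305854/111043 - 78591/106040 = 23705777747/11774999720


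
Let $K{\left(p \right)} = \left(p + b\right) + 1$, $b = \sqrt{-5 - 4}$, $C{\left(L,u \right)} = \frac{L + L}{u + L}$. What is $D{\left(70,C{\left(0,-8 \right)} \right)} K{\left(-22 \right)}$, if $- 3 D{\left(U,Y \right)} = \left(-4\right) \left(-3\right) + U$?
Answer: $574 - 82 i \approx 574.0 - 82.0 i$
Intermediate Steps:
$C{\left(L,u \right)} = \frac{2 L}{L + u}$
$b = 3 i$ ($b = \sqrt{-9} = 3 i \approx 3.0 i$)
$K{\left(p \right)} = 1 + p + 3 i$ ($K{\left(p \right)} = \left(p + 3 i\right) + 1 = 1 + p + 3 i$)
$D{\left(U,Y \right)} = -4 - \frac{U}{3}$ ($D{\left(U,Y \right)} = - \frac{\left(-4\right) \left(-3\right) + U}{3} = - \frac{12 + U}{3} = -4 - \frac{U}{3}$)
$D{\left(70,C{\left(0,-8 \right)} \right)} K{\left(-22 \right)} = \left(-4 - \frac{70}{3}\right) \left(1 - 22 + 3 i\right) = \left(-4 - \frac{70}{3}\right) \left(-21 + 3 i\right) = - \frac{82 \left(-21 + 3 i\right)}{3} = 574 - 82 i$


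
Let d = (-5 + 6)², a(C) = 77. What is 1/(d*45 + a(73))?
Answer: 1/122 ≈ 0.0081967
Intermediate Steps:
d = 1 (d = 1² = 1)
1/(d*45 + a(73)) = 1/(1*45 + 77) = 1/(45 + 77) = 1/122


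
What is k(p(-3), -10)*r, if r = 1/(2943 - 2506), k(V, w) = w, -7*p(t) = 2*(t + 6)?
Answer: -10/437 ≈ -0.022883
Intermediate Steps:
p(t) = -12/7 - 2*t/7 (p(t) = -2*(t + 6)/7 = -2*(6 + t)/7 = -(12 + 2*t)/7 = -12/7 - 2*t/7)
r = 1/437 ≈ 0.0022883
k(p(-3), -10)*r = -10*1/437 = -10/437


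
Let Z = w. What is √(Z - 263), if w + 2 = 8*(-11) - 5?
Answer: I*√358 ≈ 18.921*I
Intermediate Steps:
w = -95 (w = -2 + (8*(-11) - 5) = -2 + (-88 - 5) = -2 - 93 = -95)
Z = -95
√(Z - 263) = √(-95 - 263) = √(-358) = I*√358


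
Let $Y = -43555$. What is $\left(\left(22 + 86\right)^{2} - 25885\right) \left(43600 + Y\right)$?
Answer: $-639945$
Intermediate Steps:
$\left(\left(22 + 86\right)^{2} - 25885\right) \left(43600 + Y\right) = \left(\left(22 + 86\right)^{2} - 25885\right) \left(43600 - 43555\right) = \left(108^{2} - 25885\right) 45 = \left(11664 - 25885\right) 45 = \left(-14221\right) 45 = -639945$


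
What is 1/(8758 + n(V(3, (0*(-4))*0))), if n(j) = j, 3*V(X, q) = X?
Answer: 1/8759 ≈ 0.00011417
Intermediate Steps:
V(X, q) = X/3
1/(8758 + n(V(3, (0*(-4))*0))) = 1/(8758 + (1/3)*3) = 1/(8758 + 1) = 1/8759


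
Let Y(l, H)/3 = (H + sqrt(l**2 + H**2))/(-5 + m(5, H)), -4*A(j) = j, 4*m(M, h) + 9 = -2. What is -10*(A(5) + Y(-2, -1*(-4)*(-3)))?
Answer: -2105/62 + 240*sqrt(37)/31 ≈ 13.141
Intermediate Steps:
m(M, h) = -11/4 (m(M, h) = -9/4 + (1/4)*(-2) = -9/4 - 1/2 = -11/4)
A(j) = -j/4
Y(l, H) = -12*H/31 - 12*sqrt(H**2 + l**2)/31 (Y(l, H) = 3*((H + sqrt(l**2 + H**2))/(-5 - 11/4)) = 3*((H + sqrt(H**2 + l**2))/(-31/4)) = 3*((H + sqrt(H**2 + l**2))*(-4/31)) = 3*(-4*H/31 - 4*sqrt(H**2 + l**2)/31) = -12*H/31 - 12*sqrt(H**2 + l**2)/31)
-10*(A(5) + Y(-2, -1*(-4)*(-3))) = -10*(-1/4*5 + (-12*(-1*(-4))*(-3)/31 - 12*sqrt((-1*(-4)*(-3))**2 + (-2)**2)/31)) = -10*(-5/4 + (-48*(-3)/31 - 12*sqrt((4*(-3))**2 + 4)/31)) = -10*(-5/4 + (-12/31*(-12) - 12*sqrt((-12)**2 + 4)/31)) = -10*(-5/4 + (144/31 - 12*sqrt(144 + 4)/31)) = -10*(-5/4 + (144/31 - 24*sqrt(37)/31)) = -10*(421/124 - 24*sqrt(37)/31) = -2105/62 + 240*sqrt(37)/31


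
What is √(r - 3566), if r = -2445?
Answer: I*√6011 ≈ 77.531*I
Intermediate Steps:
√(r - 3566) = √(-2445 - 3566) = √(-6011) = I*√6011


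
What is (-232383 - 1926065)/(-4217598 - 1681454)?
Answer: 539612/1474763 ≈ 0.36590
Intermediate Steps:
(-232383 - 1926065)/(-4217598 - 1681454) = -2158448/(-5899052) = -2158448*(-1/5899052) = 539612/1474763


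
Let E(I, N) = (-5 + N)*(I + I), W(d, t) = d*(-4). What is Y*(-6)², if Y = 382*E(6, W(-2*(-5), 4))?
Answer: -7426080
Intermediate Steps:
W(d, t) = -4*d
E(I, N) = 2*I*(-5 + N) (E(I, N) = (-5 + N)*(2*I) = 2*I*(-5 + N))
Y = -206280 (Y = 382*(2*6*(-5 - (-8)*(-5))) = 382*(2*6*(-5 - 4*10)) = 382*(2*6*(-5 - 40)) = 382*(2*6*(-45)) = 382*(-540) = -206280)
Y*(-6)² = -206280*(-6)² = -206280*36 = -7426080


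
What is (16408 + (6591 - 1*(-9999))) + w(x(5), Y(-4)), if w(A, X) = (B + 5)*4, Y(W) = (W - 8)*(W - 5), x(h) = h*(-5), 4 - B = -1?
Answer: 33038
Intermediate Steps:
B = 5 (B = 4 - 1*(-1) = 4 + 1 = 5)
x(h) = -5*h
Y(W) = (-8 + W)*(-5 + W)
w(A, X) = 40 (w(A, X) = (5 + 5)*4 = 10*4 = 40)
(16408 + (6591 - 1*(-9999))) + w(x(5), Y(-4)) = (16408 + (6591 - 1*(-9999))) + 40 = (16408 + (6591 + 9999)) + 40 = (16408 + 16590) + 40 = 32998 + 40 = 33038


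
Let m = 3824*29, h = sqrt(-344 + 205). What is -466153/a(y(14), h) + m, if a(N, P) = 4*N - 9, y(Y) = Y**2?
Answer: 85478247/775 ≈ 1.1029e+5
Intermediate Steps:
h = I*sqrt(139) (h = sqrt(-139) = I*sqrt(139) ≈ 11.79*I)
a(N, P) = -9 + 4*N
m = 110896
-466153/a(y(14), h) + m = -466153/(-9 + 4*14**2) + 110896 = -466153/(-9 + 4*196) + 110896 = -466153/(-9 + 784) + 110896 = -466153/775 + 110896 = 85478247/775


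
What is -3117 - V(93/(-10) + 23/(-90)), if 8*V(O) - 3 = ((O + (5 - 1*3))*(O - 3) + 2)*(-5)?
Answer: -1980829/648 ≈ -3056.8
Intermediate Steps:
V(O) = -7/8 - 5*(-3 + O)*(2 + O)/8 (V(O) = 3/8 + (((O + (5 - 1*3))*(O - 3) + 2)*(-5))/8 = 3/8 + (((O + (5 - 3))*(-3 + O) + 2)*(-5))/8 = 3/8 + (((O + 2)*(-3 + O) + 2)*(-5))/8 = 3/8 + (((2 + O)*(-3 + O) + 2)*(-5))/8 = 3/8 + (((-3 + O)*(2 + O) + 2)*(-5))/8 = 3/8 + ((2 + (-3 + O)*(2 + O))*(-5))/8 = 3/8 + (-10 - 5*(-3 + O)*(2 + O))/8 = 3/8 + (-5/4 - 5*(-3 + O)*(2 + O)/8) = -7/8 - 5*(-3 + O)*(2 + O)/8)
-3117 - V(93/(-10) + 23/(-90)) = -3117 - (23/8 - 5*(93/(-10) + 23/(-90))²/8 + 5*(93/(-10) + 23/(-90))/8) = -3117 - (23/8 - 5*(93*(-⅒) + 23*(-1/90))²/8 + 5*(93*(-⅒) + 23*(-1/90))/8) = -3117 - (23/8 - 5*(-93/10 - 23/90)²/8 + 5*(-93/10 - 23/90)/8) = -3117 - (23/8 - 5*(-86/9)²/8 + (5/8)*(-86/9)) = -3117 - (23/8 - 5/8*7396/81 - 215/36) = -3117 - (23/8 - 9245/162 - 215/36) = -3117 - 1*(-38987/648) = -3117 + 38987/648 = -1980829/648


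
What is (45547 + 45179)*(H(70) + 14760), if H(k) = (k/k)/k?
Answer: 46869096963/35 ≈ 1.3391e+9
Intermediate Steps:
H(k) = 1/k
(45547 + 45179)*(H(70) + 14760) = (45547 + 45179)*(1/70 + 14760) = 90726*(1/70 + 14760) = 90726*(1033201/70) = 46869096963/35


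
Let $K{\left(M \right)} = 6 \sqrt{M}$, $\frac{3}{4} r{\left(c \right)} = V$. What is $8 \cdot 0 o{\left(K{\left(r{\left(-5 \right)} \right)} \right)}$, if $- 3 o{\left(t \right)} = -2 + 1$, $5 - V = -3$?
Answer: $0$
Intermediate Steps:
$V = 8$ ($V = 5 - -3 = 5 + 3 = 8$)
$r{\left(c \right)} = \frac{32}{3}$ ($r{\left(c \right)} = \frac{4}{3} \cdot 8 = \frac{32}{3}$)
$o{\left(t \right)} = \frac{1}{3}$ ($o{\left(t \right)} = - \frac{-2 + 1}{3} = \left(- \frac{1}{3}\right) \left(-1\right) = \frac{1}{3}$)
$8 \cdot 0 o{\left(K{\left(r{\left(-5 \right)} \right)} \right)} = 8 \cdot 0 \cdot \frac{1}{3} = 0 \cdot \frac{1}{3} = 0$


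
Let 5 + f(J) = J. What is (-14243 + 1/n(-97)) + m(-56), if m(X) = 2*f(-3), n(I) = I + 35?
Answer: -884059/62 ≈ -14259.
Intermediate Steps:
n(I) = 35 + I
f(J) = -5 + J
m(X) = -16 (m(X) = 2*(-5 - 3) = 2*(-8) = -16)
(-14243 + 1/n(-97)) + m(-56) = (-14243 + 1/(35 - 97)) - 16 = (-14243 + 1/(-62)) - 16 = (-14243 - 1/62) - 16 = -883067/62 - 16 = -884059/62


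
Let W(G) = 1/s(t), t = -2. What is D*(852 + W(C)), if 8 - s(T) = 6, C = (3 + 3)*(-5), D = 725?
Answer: 1236125/2 ≈ 6.1806e+5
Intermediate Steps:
C = -30 (C = 6*(-5) = -30)
s(T) = 2 (s(T) = 8 - 1*6 = 8 - 6 = 2)
W(G) = ½ (W(G) = 1/2 = ½)
D*(852 + W(C)) = 725*(852 + ½) = 725*(1705/2) = 1236125/2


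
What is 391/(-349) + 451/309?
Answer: 36580/107841 ≈ 0.33920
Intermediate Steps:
391/(-349) + 451/309 = 391*(-1/349) + 451*(1/309) = -391/349 + 451/309 = 36580/107841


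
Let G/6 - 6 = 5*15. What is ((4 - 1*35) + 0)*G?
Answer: -15066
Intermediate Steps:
G = 486 (G = 36 + 6*(5*15) = 36 + 6*75 = 36 + 450 = 486)
((4 - 1*35) + 0)*G = ((4 - 1*35) + 0)*486 = ((4 - 35) + 0)*486 = (-31 + 0)*486 = -31*486 = -15066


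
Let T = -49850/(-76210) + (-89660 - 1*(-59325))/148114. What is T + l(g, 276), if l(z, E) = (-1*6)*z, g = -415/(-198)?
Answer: -451705916095/37249634202 ≈ -12.126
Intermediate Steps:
g = 415/198 (g = -415*(-1/198) = 415/198 ≈ 2.0960)
l(z, E) = -6*z
T = 507165255/1128776794 (T = -49850*(-1/76210) + (-89660 + 59325)*(1/148114) = 4985/7621 - 30335*1/148114 = 4985/7621 - 30335/148114 = 507165255/1128776794 ≈ 0.44931)
T + l(g, 276) = 507165255/1128776794 - 6*415/198 = 507165255/1128776794 - 415/33 = -451705916095/37249634202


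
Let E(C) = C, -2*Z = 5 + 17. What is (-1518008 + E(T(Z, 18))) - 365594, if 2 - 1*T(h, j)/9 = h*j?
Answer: -1881802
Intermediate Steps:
Z = -11 (Z = -(5 + 17)/2 = -½*22 = -11)
T(h, j) = 18 - 9*h*j
(-1518008 + E(T(Z, 18))) - 365594 = (-1518008 + (18 - 9*(-11)*18)) - 365594 = (-1518008 + (18 + 1782)) - 365594 = (-1518008 + 1800) - 365594 = -1516208 - 365594 = -1881802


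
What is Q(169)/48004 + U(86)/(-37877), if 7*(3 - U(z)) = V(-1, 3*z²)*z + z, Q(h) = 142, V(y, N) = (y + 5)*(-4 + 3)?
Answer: 12128311/6363866278 ≈ 0.0019058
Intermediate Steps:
V(y, N) = -5 - y (V(y, N) = (5 + y)*(-1) = -5 - y)
U(z) = 3 + 3*z/7 (U(z) = 3 - ((-5 - 1*(-1))*z + z)/7 = 3 - ((-5 + 1)*z + z)/7 = 3 - (-4*z + z)/7 = 3 - (-3)*z/7 = 3 + 3*z/7)
Q(169)/48004 + U(86)/(-37877) = 142/48004 + (3 + (3/7)*86)/(-37877) = 142*(1/48004) + (3 + 258/7)*(-1/37877) = 71/24002 + (279/7)*(-1/37877) = 71/24002 - 279/265139 = 12128311/6363866278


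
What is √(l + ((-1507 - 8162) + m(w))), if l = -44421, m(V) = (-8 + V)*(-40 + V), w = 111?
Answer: I*√46777 ≈ 216.28*I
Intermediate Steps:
m(V) = (-40 + V)*(-8 + V)
√(l + ((-1507 - 8162) + m(w))) = √(-44421 + ((-1507 - 8162) + (320 + 111² - 48*111))) = √(-44421 + (-9669 + (320 + 12321 - 5328))) = √(-44421 + (-9669 + 7313)) = √(-44421 - 2356) = √(-46777) = I*√46777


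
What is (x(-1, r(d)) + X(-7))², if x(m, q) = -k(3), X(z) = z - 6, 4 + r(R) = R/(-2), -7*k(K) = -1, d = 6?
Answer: 8464/49 ≈ 172.73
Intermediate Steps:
k(K) = ⅐ (k(K) = -⅐*(-1) = ⅐)
r(R) = -4 - R/2 (r(R) = -4 + R/(-2) = -4 + R*(-½) = -4 - R/2)
X(z) = -6 + z
x(m, q) = -⅐ (x(m, q) = -1*⅐ = -⅐)
(x(-1, r(d)) + X(-7))² = (-⅐ + (-6 - 7))² = (-⅐ - 13)² = (-92/7)² = 8464/49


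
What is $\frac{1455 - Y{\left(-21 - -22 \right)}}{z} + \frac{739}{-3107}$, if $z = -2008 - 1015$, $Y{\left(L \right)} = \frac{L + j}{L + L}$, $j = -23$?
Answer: $- \frac{6788859}{9392461} \approx -0.7228$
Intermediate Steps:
$Y{\left(L \right)} = \frac{-23 + L}{2 L}$ ($Y{\left(L \right)} = \frac{L - 23}{L + L} = \frac{-23 + L}{2 L}$)
$z = -3023$ ($z = -2008 - 1015 = -3023$)
$\frac{1455 - Y{\left(-21 - -22 \right)}}{z} + \frac{739}{-3107} = \frac{1455 - \frac{-23 - -1}{2 \left(-21 - -22\right)}}{-3023} + \frac{739}{-3107} = \left(1455 - \frac{-23 + \left(-21 + 22\right)}{2 \left(-21 + 22\right)}\right) \left(- \frac{1}{3023}\right) + 739 \left(- \frac{1}{3107}\right) = \left(1455 - \frac{-23 + 1}{2 \cdot 1}\right) \left(- \frac{1}{3023}\right) - \frac{739}{3107} = \left(1455 - \frac{1}{2} \cdot 1 \left(-22\right)\right) \left(- \frac{1}{3023}\right) - \frac{739}{3107} = \left(1455 - -11\right) \left(- \frac{1}{3023}\right) - \frac{739}{3107} = \left(1455 + 11\right) \left(- \frac{1}{3023}\right) - \frac{739}{3107} = 1466 \left(- \frac{1}{3023}\right) - \frac{739}{3107} = - \frac{1466}{3023} - \frac{739}{3107} = - \frac{6788859}{9392461}$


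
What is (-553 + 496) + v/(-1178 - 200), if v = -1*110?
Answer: -39218/689 ≈ -56.920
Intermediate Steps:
v = -110
(-553 + 496) + v/(-1178 - 200) = (-553 + 496) - 110/(-1178 - 200) = -57 - 110/(-1378) = -57 - 110*(-1/1378) = -57 + 55/689 = -39218/689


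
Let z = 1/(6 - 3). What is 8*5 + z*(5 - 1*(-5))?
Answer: 130/3 ≈ 43.333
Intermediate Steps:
z = ⅓ (z = 1/3 = ⅓ ≈ 0.33333)
8*5 + z*(5 - 1*(-5)) = 8*5 + (5 - 1*(-5))/3 = 40 + (5 + 5)/3 = 40 + (⅓)*10 = 40 + 10/3 = 130/3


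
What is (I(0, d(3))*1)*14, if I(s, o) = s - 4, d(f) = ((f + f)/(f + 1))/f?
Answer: -56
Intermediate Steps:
d(f) = 2/(1 + f) (d(f) = ((2*f)/(1 + f))/f = (2*f/(1 + f))/f = 2/(1 + f))
I(s, o) = -4 + s
(I(0, d(3))*1)*14 = ((-4 + 0)*1)*14 = -4*1*14 = -4*14 = -56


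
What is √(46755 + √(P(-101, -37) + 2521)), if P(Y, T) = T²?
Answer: √(46755 + √3890) ≈ 216.37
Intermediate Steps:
√(46755 + √(P(-101, -37) + 2521)) = √(46755 + √((-37)² + 2521)) = √(46755 + √(1369 + 2521)) = √(46755 + √3890)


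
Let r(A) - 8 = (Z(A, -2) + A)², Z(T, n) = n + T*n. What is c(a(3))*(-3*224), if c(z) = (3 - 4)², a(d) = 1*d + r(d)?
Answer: -672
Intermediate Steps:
r(A) = 8 + (-2 - A)² (r(A) = 8 + (-2*(1 + A) + A)² = 8 + ((-2 - 2*A) + A)² = 8 + (-2 - A)²)
a(d) = 8 + d + (2 + d)² (a(d) = 1*d + (8 + (2 + d)²) = d + (8 + (2 + d)²) = 8 + d + (2 + d)²)
c(z) = 1 (c(z) = (-1)² = 1)
c(a(3))*(-3*224) = 1*(-3*224) = 1*(-672) = -672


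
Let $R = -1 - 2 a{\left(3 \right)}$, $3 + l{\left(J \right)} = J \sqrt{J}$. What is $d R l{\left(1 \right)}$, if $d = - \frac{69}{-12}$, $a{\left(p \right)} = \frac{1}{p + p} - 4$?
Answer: $- \frac{230}{3} \approx -76.667$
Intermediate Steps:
$a{\left(p \right)} = -4 + \frac{1}{2 p}$ ($a{\left(p \right)} = \frac{1}{2 p} - 4 = -4 + \frac{1}{2 p}$)
$l{\left(J \right)} = -3 + J^{\frac{3}{2}}$ ($l{\left(J \right)} = -3 + J \sqrt{J} = -3 + J^{\frac{3}{2}}$)
$d = \frac{23}{4}$ ($d = \left(-69\right) \left(- \frac{1}{12}\right) = \frac{23}{4} \approx 5.75$)
$R = \frac{20}{3}$ ($R = -1 - 2 \left(-4 + \frac{1}{2 \cdot 3}\right) = -1 - 2 \left(-4 + \frac{1}{2} \cdot \frac{1}{3}\right) = -1 - 2 \left(-4 + \frac{1}{6}\right) = -1 - - \frac{23}{3} = -1 + \frac{23}{3} = \frac{20}{3} \approx 6.6667$)
$d R l{\left(1 \right)} = \frac{23}{4} \cdot \frac{20}{3} \left(-3 + 1^{\frac{3}{2}}\right) = \frac{115 \left(-3 + 1\right)}{3} = \frac{115}{3} \left(-2\right) = - \frac{230}{3}$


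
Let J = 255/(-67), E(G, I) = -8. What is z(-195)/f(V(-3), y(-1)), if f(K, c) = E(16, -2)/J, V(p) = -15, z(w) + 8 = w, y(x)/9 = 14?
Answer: -51765/536 ≈ -96.577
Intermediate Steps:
y(x) = 126 (y(x) = 9*14 = 126)
J = -255/67 (J = 255*(-1/67) = -255/67 ≈ -3.8060)
z(w) = -8 + w
f(K, c) = 536/255 (f(K, c) = -8/(-255/67) = -8*(-67/255) = 536/255)
z(-195)/f(V(-3), y(-1)) = (-8 - 195)/(536/255) = -203*255/536 = -51765/536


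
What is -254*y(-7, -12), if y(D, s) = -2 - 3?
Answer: 1270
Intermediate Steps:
y(D, s) = -5
-254*y(-7, -12) = -254*(-5) = 1270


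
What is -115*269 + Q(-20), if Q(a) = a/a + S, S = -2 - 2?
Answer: -30938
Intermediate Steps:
S = -4
Q(a) = -3 (Q(a) = a/a - 4 = 1 - 4 = -3)
-115*269 + Q(-20) = -115*269 - 3 = -30935 - 3 = -30938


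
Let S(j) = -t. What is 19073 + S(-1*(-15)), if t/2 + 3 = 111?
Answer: 18857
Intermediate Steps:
t = 216 (t = -6 + 2*111 = -6 + 222 = 216)
S(j) = -216 (S(j) = -1*216 = -216)
19073 + S(-1*(-15)) = 19073 - 216 = 18857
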